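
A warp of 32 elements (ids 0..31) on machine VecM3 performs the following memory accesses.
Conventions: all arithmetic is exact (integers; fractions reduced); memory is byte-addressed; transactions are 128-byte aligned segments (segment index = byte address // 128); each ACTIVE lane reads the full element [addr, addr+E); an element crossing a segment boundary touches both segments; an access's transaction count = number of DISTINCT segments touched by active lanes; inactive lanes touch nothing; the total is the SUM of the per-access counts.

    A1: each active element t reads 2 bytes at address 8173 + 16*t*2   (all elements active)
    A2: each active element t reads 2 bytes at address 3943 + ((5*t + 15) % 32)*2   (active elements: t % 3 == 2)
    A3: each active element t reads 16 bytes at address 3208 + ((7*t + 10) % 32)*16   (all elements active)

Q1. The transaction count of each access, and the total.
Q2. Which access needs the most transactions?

A1: 9 transactions
A2: 2 transactions
A3: 5 transactions

Answer: 9,2,5; total 16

Answer: A1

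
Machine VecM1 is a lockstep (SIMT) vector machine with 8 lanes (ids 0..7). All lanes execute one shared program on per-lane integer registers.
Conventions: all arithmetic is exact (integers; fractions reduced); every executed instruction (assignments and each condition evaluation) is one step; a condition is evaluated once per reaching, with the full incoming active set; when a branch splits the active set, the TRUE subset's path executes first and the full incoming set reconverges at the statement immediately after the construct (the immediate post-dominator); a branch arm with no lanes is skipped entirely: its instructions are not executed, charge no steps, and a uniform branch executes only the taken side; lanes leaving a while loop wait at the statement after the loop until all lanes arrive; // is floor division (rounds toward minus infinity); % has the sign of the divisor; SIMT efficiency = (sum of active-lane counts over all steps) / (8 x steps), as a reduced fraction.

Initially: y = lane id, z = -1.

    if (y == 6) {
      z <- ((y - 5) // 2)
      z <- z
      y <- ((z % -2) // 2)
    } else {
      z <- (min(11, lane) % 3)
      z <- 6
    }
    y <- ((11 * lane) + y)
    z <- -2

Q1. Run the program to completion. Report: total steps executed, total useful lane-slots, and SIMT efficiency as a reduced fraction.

Answer: 8 steps, 41 useful, 41/64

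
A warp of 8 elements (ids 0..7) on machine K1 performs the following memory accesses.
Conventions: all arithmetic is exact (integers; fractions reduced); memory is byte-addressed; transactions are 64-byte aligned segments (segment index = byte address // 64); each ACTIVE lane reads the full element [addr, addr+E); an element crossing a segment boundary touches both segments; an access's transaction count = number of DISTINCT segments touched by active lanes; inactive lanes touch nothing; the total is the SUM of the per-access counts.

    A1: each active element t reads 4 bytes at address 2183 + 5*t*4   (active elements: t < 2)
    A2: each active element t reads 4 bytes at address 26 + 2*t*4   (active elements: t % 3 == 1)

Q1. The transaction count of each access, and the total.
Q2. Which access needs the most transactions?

A1: 1 transaction
A2: 2 transactions

Answer: 1,2; total 3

Answer: A2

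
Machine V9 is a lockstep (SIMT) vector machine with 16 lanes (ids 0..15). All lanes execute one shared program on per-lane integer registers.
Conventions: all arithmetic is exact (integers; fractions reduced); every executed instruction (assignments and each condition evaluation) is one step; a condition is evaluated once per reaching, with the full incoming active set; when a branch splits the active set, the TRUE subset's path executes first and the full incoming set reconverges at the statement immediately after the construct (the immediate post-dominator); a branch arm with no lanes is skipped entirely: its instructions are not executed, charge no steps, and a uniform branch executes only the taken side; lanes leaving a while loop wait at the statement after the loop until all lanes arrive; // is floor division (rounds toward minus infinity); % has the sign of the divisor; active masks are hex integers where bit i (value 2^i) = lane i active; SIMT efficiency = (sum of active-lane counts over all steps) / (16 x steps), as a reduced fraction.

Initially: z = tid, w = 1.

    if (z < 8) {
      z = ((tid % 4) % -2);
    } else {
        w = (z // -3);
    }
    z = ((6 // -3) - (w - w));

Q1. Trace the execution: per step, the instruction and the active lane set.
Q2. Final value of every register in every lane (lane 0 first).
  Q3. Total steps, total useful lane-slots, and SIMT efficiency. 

step 0: eval (z < 8)                 0xffff
step 1: z <- ((tid % 4) % -2)        0x00ff
step 2: w <- (z // -3)               0xff00
step 3: z <- ((6 // -3) - (w - w))   0xffff

Answer: 4 steps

z: -2,-2,-2,-2,-2,-2,-2,-2,-2,-2,-2,-2,-2,-2,-2,-2
w: 1,1,1,1,1,1,1,1,-3,-3,-4,-4,-4,-5,-5,-5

steps = 4; useful = 48; efficiency = 48/64 = 3/4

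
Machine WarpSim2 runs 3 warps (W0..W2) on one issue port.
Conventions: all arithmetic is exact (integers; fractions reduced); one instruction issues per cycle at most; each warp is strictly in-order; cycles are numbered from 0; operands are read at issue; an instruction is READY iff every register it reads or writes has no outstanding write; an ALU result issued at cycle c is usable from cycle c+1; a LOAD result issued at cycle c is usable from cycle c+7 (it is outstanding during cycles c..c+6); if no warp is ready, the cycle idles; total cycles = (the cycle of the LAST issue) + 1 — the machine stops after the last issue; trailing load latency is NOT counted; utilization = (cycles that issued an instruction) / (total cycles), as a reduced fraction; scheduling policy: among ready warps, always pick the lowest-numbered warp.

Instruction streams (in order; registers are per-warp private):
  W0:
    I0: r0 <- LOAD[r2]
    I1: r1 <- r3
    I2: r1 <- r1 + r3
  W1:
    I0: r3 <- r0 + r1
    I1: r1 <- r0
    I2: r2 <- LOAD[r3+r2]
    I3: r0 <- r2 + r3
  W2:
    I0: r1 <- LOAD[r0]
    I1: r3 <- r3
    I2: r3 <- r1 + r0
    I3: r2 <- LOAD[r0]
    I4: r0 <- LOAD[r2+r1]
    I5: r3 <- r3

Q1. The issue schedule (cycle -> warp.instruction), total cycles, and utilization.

cycle 0: W0.I0
cycle 1: W0.I1
cycle 2: W0.I2
cycle 3: W1.I0
cycle 4: W1.I1
cycle 5: W1.I2
cycle 6: W2.I0
cycle 7: W2.I1
cycle 8: idle
cycle 9: idle
cycle 10: idle
cycle 11: idle
cycle 12: W1.I3
cycle 13: W2.I2
cycle 14: W2.I3
cycle 15: idle
cycle 16: idle
cycle 17: idle
cycle 18: idle
cycle 19: idle
cycle 20: idle
cycle 21: W2.I4
cycle 22: W2.I5

Answer: 23 cycles, utilization 13/23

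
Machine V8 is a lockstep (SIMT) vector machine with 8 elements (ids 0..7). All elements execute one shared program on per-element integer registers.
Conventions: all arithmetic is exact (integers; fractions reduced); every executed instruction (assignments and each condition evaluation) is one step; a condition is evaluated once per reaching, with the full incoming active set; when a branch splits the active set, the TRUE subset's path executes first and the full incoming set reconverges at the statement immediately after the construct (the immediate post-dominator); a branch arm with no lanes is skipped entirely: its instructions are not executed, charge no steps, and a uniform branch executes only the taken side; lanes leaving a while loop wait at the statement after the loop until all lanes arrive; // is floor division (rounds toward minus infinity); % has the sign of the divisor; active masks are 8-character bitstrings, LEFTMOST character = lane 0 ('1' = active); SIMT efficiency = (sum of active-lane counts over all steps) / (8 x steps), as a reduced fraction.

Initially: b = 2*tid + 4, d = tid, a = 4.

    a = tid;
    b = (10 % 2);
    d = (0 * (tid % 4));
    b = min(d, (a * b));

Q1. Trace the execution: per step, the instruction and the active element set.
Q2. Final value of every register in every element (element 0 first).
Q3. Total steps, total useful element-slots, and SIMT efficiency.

step 0: a <- tid                     11111111
step 1: b <- (10 % 2)                11111111
step 2: d <- (0 * (tid % 4))         11111111
step 3: b <- min(d, (a * b))         11111111

Answer: 4 steps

b: 0,0,0,0,0,0,0,0
d: 0,0,0,0,0,0,0,0
a: 0,1,2,3,4,5,6,7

steps = 4; useful = 32; efficiency = 32/32 = 1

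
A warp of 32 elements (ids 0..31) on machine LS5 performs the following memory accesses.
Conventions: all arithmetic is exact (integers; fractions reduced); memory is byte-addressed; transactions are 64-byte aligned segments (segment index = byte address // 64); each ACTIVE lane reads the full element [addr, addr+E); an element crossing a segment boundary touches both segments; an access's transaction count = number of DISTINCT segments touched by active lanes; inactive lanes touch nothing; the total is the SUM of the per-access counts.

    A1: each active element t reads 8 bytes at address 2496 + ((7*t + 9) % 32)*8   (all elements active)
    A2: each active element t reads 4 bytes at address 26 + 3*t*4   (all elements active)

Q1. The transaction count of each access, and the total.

A1: 4 transactions
A2: 7 transactions

Answer: 4,7; total 11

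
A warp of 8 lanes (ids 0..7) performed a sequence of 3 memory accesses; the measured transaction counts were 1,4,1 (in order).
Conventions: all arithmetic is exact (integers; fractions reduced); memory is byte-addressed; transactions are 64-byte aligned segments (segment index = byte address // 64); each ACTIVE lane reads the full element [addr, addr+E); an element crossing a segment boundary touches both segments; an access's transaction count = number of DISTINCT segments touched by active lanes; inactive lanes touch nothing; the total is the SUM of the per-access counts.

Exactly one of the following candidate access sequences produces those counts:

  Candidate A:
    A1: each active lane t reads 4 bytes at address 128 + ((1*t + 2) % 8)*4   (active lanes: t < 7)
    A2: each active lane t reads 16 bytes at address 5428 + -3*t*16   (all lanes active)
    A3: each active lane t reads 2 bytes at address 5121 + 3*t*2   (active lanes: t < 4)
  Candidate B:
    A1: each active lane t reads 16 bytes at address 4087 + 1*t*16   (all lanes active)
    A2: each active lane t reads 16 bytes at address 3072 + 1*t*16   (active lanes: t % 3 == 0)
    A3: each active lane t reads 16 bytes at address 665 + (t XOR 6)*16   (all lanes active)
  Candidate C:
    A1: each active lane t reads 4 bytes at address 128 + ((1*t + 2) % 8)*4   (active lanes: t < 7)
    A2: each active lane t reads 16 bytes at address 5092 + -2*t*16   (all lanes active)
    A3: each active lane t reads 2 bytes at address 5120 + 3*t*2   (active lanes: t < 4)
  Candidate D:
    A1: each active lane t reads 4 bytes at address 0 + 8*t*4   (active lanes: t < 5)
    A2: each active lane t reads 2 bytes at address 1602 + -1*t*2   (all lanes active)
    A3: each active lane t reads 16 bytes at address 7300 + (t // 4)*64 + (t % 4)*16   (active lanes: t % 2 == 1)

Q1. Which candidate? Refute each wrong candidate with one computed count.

A: A2 gives 7 transactions, not 4
B: A1 gives 3 transactions, not 1
D: A1 gives 3 transactions, not 1
C: all counts match (1,4,1)

Answer: C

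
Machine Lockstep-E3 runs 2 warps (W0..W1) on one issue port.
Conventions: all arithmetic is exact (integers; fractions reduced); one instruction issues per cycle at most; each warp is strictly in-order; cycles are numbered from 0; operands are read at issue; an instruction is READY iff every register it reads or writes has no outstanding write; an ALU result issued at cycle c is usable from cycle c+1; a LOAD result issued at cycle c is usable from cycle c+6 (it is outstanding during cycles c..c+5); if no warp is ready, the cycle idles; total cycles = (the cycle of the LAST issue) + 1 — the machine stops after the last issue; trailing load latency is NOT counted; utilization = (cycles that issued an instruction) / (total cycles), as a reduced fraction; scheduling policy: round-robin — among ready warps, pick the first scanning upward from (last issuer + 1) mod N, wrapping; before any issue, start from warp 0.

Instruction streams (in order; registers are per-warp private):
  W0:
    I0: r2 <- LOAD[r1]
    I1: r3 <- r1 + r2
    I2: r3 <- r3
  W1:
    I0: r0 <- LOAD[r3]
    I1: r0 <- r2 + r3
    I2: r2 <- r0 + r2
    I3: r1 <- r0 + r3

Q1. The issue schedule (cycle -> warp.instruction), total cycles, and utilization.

cycle 0: W0.I0
cycle 1: W1.I0
cycle 2: idle
cycle 3: idle
cycle 4: idle
cycle 5: idle
cycle 6: W0.I1
cycle 7: W1.I1
cycle 8: W0.I2
cycle 9: W1.I2
cycle 10: W1.I3

Answer: 11 cycles, utilization 7/11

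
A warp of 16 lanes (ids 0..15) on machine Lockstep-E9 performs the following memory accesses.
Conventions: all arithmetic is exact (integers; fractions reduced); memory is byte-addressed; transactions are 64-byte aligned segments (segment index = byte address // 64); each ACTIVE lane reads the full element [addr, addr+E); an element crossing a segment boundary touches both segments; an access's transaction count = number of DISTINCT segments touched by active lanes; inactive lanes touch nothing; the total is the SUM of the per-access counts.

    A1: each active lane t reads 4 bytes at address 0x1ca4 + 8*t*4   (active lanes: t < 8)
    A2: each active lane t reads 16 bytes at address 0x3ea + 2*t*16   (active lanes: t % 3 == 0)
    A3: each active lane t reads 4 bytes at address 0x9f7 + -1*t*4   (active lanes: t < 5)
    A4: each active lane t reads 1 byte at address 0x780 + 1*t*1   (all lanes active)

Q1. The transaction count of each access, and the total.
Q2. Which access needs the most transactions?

A1: 5 transactions
A2: 6 transactions
A3: 1 transaction
A4: 1 transaction

Answer: 5,6,1,1; total 13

Answer: A2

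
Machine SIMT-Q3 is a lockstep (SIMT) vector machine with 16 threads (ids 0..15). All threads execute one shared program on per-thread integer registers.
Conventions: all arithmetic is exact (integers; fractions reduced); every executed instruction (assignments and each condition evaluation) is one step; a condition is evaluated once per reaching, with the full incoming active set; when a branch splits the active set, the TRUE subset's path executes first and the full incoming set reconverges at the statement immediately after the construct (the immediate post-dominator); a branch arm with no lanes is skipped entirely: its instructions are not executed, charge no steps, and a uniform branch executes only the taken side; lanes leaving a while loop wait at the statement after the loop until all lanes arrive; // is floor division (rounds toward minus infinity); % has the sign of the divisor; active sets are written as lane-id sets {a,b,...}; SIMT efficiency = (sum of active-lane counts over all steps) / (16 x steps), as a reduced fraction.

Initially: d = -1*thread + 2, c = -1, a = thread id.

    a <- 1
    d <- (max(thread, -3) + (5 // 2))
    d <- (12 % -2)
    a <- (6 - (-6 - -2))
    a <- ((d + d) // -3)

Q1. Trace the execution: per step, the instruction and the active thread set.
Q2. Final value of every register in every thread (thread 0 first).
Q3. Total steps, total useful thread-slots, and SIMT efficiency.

step 0: a <- 1                       {0,1,2,3,4,5,6,7,8,9,10,11,12,13,14,15}
step 1: d <- (max(thread, -3) + (5 // 2)) {0,1,2,3,4,5,6,7,8,9,10,11,12,13,14,15}
step 2: d <- (12 % -2)               {0,1,2,3,4,5,6,7,8,9,10,11,12,13,14,15}
step 3: a <- (6 - (-6 - -2))         {0,1,2,3,4,5,6,7,8,9,10,11,12,13,14,15}
step 4: a <- ((d + d) // -3)         {0,1,2,3,4,5,6,7,8,9,10,11,12,13,14,15}

Answer: 5 steps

d: 0,0,0,0,0,0,0,0,0,0,0,0,0,0,0,0
c: -1,-1,-1,-1,-1,-1,-1,-1,-1,-1,-1,-1,-1,-1,-1,-1
a: 0,0,0,0,0,0,0,0,0,0,0,0,0,0,0,0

steps = 5; useful = 80; efficiency = 80/80 = 1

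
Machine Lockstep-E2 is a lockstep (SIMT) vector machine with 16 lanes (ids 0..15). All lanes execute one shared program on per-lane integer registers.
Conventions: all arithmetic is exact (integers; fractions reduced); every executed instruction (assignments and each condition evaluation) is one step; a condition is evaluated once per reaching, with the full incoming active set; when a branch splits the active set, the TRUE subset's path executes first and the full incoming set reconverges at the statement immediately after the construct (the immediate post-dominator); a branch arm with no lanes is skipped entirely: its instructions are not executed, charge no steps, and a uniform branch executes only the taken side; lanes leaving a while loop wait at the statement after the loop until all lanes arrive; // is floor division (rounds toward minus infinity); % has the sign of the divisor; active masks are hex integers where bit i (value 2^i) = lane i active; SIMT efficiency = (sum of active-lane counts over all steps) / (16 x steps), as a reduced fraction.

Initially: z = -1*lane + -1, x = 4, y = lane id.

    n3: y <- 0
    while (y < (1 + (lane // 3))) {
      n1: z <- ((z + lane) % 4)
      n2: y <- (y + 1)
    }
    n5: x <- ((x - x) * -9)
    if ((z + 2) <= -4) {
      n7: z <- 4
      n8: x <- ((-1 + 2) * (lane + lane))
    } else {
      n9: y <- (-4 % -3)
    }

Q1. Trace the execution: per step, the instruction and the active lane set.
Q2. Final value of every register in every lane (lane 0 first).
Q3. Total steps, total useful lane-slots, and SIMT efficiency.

step 0: y <- 0                       0xffff
step 1: eval (y < (1 + (lane // 3))) 0xffff
step 2: z <- ((z + lane) % 4)        0xffff
step 3: y <- (y + 1)                 0xffff
step 4: eval (y < (1 + (lane // 3))) 0xffff
step 5: z <- ((z + lane) % 4)        0xfff8
step 6: y <- (y + 1)                 0xfff8
step 7: eval (y < (1 + (lane // 3))) 0xfff8
step 8: z <- ((z + lane) % 4)        0xffc0
step 9: y <- (y + 1)                 0xffc0
step 10: eval (y < (1 + (lane // 3))) 0xffc0
step 11: z <- ((z + lane) % 4)        0xfe00
step 12: y <- (y + 1)                 0xfe00
step 13: eval (y < (1 + (lane // 3))) 0xfe00
step 14: z <- ((z + lane) % 4)        0xf000
step 15: y <- (y + 1)                 0xf000
step 16: eval (y < (1 + (lane // 3))) 0xf000
step 17: z <- ((z + lane) % 4)        0x8000
step 18: y <- (y + 1)                 0x8000
step 19: eval (y < (1 + (lane // 3))) 0x8000
step 20: x <- ((x - x) * -9)          0xffff
step 21: eval ((z + 2) <= -4)         0xffff
step 22: y <- (-4 % -3)               0xffff

Answer: 23 steps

z: 3,3,3,2,3,0,3,1,3,2,1,0,3,3,3,2
x: 0,0,0,0,0,0,0,0,0,0,0,0,0,0,0,0
y: -1,-1,-1,-1,-1,-1,-1,-1,-1,-1,-1,-1,-1,-1,-1,-1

steps = 23; useful = 233; efficiency = 233/368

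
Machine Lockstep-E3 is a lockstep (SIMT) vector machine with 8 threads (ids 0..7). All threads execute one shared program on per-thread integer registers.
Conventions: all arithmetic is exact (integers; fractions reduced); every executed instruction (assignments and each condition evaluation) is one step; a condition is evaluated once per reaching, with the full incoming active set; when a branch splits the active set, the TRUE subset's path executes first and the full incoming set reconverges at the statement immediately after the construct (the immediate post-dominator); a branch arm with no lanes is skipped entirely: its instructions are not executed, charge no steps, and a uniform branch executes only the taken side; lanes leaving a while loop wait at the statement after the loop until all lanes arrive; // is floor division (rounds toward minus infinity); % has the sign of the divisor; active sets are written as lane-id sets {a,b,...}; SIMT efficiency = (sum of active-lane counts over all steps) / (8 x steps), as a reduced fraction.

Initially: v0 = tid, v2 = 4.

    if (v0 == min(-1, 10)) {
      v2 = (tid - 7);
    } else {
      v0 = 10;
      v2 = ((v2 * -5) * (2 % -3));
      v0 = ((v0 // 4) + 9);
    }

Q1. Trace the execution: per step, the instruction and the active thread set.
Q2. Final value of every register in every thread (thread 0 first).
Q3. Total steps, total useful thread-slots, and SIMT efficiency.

step 0: eval (v0 == min(-1, 10))     {0,1,2,3,4,5,6,7}
step 1: v0 <- 10                     {0,1,2,3,4,5,6,7}
step 2: v2 <- ((v2 * -5) * (2 % -3)) {0,1,2,3,4,5,6,7}
step 3: v0 <- ((v0 // 4) + 9)        {0,1,2,3,4,5,6,7}

Answer: 4 steps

v0: 11,11,11,11,11,11,11,11
v2: 20,20,20,20,20,20,20,20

steps = 4; useful = 32; efficiency = 32/32 = 1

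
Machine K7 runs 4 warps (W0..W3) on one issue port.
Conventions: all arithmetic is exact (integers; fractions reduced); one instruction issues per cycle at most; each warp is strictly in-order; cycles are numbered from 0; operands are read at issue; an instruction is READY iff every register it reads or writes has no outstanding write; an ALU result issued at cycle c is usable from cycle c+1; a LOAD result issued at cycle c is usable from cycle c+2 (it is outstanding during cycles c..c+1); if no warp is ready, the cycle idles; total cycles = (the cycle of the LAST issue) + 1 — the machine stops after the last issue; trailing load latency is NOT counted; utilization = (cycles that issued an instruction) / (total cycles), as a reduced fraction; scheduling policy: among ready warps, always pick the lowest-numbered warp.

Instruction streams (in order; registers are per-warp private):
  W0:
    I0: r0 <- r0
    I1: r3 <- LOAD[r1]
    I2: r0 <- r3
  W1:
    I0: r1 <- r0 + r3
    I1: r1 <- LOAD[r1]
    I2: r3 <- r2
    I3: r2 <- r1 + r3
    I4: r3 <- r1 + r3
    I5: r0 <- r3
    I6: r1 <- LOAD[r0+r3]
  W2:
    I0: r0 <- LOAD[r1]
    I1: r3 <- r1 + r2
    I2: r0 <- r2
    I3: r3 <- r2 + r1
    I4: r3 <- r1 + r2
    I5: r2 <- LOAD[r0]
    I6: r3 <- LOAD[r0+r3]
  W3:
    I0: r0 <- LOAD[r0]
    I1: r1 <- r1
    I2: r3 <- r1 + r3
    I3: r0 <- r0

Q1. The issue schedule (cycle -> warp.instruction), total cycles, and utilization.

cycle 0: W0.I0
cycle 1: W0.I1
cycle 2: W1.I0
cycle 3: W0.I2
cycle 4: W1.I1
cycle 5: W1.I2
cycle 6: W1.I3
cycle 7: W1.I4
cycle 8: W1.I5
cycle 9: W1.I6
cycle 10: W2.I0
cycle 11: W2.I1
cycle 12: W2.I2
cycle 13: W2.I3
cycle 14: W2.I4
cycle 15: W2.I5
cycle 16: W2.I6
cycle 17: W3.I0
cycle 18: W3.I1
cycle 19: W3.I2
cycle 20: W3.I3

Answer: 21 cycles, utilization 1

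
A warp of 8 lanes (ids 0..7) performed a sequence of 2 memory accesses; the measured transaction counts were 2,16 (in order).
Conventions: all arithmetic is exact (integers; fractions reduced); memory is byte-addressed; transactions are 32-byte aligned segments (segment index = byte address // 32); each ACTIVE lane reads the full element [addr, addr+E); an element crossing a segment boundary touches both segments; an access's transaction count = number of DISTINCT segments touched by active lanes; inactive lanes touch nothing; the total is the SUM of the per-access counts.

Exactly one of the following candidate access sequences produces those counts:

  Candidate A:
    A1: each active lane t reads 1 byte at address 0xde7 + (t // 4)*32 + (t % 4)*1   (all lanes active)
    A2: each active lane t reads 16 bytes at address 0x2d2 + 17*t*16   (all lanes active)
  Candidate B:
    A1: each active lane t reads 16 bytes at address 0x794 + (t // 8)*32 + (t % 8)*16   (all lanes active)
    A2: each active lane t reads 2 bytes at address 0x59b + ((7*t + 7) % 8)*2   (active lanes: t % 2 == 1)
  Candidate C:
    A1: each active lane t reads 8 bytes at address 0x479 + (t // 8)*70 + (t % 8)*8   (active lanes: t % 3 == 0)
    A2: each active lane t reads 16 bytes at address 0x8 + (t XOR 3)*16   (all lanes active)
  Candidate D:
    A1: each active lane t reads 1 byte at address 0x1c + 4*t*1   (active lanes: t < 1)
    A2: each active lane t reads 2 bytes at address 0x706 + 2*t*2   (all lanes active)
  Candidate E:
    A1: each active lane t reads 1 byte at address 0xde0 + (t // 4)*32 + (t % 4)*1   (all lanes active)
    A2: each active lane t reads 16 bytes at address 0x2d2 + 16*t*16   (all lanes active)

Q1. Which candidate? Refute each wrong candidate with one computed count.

A: A2 gives 12 transactions, not 16
B: A1 gives 5 transactions, not 2
C: A1 gives 3 transactions, not 2
D: A1 gives 1 transaction, not 2
E: all counts match (2,16)

Answer: E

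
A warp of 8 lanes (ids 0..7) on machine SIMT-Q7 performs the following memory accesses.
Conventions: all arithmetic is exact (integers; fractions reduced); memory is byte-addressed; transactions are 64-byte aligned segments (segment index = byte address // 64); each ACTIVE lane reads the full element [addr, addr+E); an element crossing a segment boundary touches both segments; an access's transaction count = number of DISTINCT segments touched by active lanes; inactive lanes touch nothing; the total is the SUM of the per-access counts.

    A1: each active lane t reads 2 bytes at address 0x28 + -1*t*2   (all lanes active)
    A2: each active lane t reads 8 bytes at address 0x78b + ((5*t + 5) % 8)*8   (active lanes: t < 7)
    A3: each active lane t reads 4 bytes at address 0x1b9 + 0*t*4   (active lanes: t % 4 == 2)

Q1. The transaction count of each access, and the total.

A1: 1 transaction
A2: 2 transactions
A3: 1 transaction

Answer: 1,2,1; total 4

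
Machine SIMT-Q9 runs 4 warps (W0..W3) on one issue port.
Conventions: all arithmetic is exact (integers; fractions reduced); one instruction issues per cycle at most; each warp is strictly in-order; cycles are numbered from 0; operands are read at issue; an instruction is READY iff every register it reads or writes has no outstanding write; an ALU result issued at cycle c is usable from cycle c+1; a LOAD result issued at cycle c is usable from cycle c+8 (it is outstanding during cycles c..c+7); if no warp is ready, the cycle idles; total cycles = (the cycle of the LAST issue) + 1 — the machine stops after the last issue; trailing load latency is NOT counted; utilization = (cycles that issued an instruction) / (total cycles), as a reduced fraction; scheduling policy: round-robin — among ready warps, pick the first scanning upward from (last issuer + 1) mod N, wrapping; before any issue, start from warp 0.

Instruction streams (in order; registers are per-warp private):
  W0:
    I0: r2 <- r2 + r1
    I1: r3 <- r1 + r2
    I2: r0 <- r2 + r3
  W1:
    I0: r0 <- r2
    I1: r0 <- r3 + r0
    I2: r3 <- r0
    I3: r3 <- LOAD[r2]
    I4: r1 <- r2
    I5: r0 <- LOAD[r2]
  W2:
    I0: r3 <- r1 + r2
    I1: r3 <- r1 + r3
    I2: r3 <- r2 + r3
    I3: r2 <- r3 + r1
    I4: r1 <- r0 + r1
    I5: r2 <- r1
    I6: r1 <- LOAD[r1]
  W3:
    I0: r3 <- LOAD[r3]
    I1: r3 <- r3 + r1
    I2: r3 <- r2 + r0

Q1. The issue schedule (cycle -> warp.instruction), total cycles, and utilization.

cycle 0: W0.I0
cycle 1: W1.I0
cycle 2: W2.I0
cycle 3: W3.I0
cycle 4: W0.I1
cycle 5: W1.I1
cycle 6: W2.I1
cycle 7: W0.I2
cycle 8: W1.I2
cycle 9: W2.I2
cycle 10: W1.I3
cycle 11: W2.I3
cycle 12: W3.I1
cycle 13: W1.I4
cycle 14: W2.I4
cycle 15: W3.I2
cycle 16: W1.I5
cycle 17: W2.I5
cycle 18: W2.I6

Answer: 19 cycles, utilization 1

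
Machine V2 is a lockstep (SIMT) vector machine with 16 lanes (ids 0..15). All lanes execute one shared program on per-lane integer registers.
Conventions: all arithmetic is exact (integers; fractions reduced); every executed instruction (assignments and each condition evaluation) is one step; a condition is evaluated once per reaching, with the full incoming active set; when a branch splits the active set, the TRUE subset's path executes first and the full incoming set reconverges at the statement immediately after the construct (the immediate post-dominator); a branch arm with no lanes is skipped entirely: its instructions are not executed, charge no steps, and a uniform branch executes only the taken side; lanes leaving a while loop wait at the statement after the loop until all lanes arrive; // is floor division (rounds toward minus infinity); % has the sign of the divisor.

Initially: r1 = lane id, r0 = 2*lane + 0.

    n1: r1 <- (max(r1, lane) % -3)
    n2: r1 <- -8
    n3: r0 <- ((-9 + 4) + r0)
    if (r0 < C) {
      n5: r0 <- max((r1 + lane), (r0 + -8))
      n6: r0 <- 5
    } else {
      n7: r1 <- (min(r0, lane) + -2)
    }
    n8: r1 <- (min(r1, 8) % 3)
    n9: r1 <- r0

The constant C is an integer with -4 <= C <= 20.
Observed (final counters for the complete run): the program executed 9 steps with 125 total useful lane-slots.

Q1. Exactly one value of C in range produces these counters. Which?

Answer: C = 20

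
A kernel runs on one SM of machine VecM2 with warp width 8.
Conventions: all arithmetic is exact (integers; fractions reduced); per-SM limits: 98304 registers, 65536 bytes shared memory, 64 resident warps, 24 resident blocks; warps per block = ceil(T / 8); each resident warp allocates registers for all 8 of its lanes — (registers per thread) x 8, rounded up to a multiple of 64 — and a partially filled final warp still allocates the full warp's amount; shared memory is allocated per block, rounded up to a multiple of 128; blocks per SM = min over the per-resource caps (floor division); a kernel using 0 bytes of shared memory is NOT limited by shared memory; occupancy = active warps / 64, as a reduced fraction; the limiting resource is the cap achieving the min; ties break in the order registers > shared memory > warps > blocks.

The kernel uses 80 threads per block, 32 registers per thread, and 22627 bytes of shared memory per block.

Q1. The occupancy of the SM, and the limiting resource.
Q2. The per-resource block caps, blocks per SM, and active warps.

Answer: occupancy 5/16, limited by shared memory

registers: 38 blocks
shared memory: 2 blocks
warps: 6 blocks
blocks: 24 blocks

Answer: 2 blocks, 20 active warps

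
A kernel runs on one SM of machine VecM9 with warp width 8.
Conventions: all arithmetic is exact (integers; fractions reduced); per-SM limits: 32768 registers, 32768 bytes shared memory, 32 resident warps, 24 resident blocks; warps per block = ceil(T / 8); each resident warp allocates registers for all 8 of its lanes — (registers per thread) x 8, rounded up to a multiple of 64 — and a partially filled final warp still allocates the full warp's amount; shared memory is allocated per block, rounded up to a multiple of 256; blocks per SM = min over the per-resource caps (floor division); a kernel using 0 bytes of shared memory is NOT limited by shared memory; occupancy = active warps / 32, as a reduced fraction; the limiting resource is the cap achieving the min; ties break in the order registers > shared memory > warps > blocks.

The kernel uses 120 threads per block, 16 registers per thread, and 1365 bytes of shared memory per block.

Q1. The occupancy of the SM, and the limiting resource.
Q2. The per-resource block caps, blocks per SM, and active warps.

Answer: occupancy 15/16, limited by warps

registers: 17 blocks
shared memory: 21 blocks
warps: 2 blocks
blocks: 24 blocks

Answer: 2 blocks, 30 active warps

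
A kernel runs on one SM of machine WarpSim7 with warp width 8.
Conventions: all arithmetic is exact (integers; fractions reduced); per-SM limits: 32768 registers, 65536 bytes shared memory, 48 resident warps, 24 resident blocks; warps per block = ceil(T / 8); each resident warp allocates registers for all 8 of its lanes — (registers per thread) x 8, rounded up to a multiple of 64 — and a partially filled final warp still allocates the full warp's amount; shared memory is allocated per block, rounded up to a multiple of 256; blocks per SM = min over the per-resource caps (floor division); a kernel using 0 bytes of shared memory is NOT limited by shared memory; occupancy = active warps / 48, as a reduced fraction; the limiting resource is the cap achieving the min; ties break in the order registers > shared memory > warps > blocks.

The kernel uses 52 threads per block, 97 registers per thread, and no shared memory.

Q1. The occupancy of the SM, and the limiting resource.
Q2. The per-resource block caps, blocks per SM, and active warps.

Answer: occupancy 35/48, limited by registers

registers: 5 blocks
shared memory: no limit (kernel uses none)
warps: 6 blocks
blocks: 24 blocks

Answer: 5 blocks, 35 active warps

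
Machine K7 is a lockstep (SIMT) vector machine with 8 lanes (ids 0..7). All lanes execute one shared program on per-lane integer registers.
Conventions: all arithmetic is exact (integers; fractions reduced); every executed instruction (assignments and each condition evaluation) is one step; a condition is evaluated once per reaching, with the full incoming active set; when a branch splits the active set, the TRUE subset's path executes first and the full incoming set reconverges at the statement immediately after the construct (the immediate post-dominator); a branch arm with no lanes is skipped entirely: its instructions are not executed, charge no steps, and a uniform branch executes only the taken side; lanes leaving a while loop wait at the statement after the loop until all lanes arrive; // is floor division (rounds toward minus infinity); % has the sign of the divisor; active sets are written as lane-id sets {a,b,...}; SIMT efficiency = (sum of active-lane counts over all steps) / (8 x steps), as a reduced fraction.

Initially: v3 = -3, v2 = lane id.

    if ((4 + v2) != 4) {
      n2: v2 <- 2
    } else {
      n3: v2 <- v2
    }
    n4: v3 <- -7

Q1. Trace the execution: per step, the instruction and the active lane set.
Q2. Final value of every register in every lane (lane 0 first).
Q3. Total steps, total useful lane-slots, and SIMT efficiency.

step 0: eval ((4 + v2) != 4)         {0,1,2,3,4,5,6,7}
step 1: v2 <- 2                      {1,2,3,4,5,6,7}
step 2: v2 <- v2                     {0}
step 3: v3 <- -7                     {0,1,2,3,4,5,6,7}

Answer: 4 steps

v3: -7,-7,-7,-7,-7,-7,-7,-7
v2: 0,2,2,2,2,2,2,2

steps = 4; useful = 24; efficiency = 24/32 = 3/4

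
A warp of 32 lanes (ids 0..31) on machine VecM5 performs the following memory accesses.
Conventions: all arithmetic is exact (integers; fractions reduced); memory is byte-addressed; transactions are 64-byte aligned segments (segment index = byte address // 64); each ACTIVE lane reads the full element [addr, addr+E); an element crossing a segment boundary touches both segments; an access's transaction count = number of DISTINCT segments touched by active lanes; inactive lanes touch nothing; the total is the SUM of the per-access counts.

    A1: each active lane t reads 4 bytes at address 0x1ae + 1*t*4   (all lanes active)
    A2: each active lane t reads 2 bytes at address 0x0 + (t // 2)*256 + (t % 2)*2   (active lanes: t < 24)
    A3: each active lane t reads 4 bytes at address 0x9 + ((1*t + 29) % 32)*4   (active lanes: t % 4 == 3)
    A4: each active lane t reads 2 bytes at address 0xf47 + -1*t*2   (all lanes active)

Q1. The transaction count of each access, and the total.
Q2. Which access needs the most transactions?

A1: 3 transactions
A2: 12 transactions
A3: 2 transactions
A4: 2 transactions

Answer: 3,12,2,2; total 19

Answer: A2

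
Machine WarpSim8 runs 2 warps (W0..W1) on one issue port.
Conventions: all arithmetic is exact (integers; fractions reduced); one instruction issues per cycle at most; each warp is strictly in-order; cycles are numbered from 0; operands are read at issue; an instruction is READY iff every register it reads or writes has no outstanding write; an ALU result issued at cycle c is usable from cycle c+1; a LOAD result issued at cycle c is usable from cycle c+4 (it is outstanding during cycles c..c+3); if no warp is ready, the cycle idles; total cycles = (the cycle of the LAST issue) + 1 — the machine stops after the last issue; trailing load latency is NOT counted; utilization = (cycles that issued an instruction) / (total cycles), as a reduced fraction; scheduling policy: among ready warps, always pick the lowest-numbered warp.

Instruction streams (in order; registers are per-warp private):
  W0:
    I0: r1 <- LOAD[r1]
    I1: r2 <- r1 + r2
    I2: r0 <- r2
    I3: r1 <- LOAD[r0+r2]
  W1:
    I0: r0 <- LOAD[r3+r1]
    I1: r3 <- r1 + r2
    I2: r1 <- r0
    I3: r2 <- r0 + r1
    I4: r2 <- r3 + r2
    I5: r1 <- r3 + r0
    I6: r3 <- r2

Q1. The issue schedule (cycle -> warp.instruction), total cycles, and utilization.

cycle 0: W0.I0
cycle 1: W1.I0
cycle 2: W1.I1
cycle 3: idle
cycle 4: W0.I1
cycle 5: W0.I2
cycle 6: W0.I3
cycle 7: W1.I2
cycle 8: W1.I3
cycle 9: W1.I4
cycle 10: W1.I5
cycle 11: W1.I6

Answer: 12 cycles, utilization 11/12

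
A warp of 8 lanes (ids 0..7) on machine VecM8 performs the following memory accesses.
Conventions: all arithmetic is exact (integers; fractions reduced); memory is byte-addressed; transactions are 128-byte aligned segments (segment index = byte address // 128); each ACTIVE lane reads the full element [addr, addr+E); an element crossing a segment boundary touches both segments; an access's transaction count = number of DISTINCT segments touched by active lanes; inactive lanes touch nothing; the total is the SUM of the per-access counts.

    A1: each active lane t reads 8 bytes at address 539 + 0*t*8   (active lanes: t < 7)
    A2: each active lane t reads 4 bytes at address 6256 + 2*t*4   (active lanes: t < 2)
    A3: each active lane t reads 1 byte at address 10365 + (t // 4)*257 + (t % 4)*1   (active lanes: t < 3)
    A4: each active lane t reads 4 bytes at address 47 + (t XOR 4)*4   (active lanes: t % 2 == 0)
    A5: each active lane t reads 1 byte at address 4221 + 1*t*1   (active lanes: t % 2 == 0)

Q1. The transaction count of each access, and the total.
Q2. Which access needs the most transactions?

A1: 1 transaction
A2: 1 transaction
A3: 1 transaction
A4: 1 transaction
A5: 2 transactions

Answer: 1,1,1,1,2; total 6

Answer: A5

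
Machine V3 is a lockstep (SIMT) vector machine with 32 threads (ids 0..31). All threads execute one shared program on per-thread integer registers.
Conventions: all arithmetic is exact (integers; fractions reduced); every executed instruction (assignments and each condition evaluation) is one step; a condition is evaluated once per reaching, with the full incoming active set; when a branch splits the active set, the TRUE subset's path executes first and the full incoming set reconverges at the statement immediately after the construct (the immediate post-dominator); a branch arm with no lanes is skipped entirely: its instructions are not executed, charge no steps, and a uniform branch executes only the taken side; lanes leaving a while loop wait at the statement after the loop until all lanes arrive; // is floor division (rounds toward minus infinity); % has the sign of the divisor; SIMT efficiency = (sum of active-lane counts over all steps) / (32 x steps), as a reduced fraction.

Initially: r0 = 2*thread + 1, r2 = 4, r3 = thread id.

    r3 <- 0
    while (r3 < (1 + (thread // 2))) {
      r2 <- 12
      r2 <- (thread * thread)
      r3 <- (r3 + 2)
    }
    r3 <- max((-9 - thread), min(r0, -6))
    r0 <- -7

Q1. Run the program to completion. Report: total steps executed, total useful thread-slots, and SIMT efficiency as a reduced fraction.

Answer: 36 steps, 704 useful, 11/18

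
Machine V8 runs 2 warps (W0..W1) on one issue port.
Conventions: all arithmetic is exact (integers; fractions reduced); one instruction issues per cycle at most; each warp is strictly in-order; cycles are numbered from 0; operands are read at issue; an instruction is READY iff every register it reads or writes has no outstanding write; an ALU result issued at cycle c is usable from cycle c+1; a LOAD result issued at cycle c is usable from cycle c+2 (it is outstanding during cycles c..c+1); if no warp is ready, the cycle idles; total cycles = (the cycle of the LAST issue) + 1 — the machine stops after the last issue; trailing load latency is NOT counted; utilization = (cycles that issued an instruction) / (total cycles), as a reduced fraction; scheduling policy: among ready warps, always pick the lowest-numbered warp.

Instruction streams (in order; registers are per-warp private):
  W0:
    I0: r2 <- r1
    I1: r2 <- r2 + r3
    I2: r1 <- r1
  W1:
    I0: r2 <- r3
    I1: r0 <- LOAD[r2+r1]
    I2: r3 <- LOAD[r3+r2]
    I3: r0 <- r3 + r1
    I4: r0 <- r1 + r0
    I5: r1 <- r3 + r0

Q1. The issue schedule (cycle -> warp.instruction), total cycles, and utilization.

cycle 0: W0.I0
cycle 1: W0.I1
cycle 2: W0.I2
cycle 3: W1.I0
cycle 4: W1.I1
cycle 5: W1.I2
cycle 6: idle
cycle 7: W1.I3
cycle 8: W1.I4
cycle 9: W1.I5

Answer: 10 cycles, utilization 9/10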